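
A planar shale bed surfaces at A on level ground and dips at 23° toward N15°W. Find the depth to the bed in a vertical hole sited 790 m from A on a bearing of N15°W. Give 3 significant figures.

The hole is directly down-dip from the outcrop, so the down-dip offset is 790 m.
Depth = down-dip offset × tan(dip) = 790.00 × tan 23° = 790.00 × 0.4245
Depth = 335.34 m

335 m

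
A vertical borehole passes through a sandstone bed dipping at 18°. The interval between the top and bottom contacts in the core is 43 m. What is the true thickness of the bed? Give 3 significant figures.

True thickness t = h · cos(dip) = 43 × cos 18°
t = 43 × 0.9511 = 40.895 m

40.9 m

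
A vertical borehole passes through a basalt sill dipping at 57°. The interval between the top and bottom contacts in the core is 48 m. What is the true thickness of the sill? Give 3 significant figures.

26.1 m

True thickness t = h · cos(dip) = 48 × cos 57°
t = 48 × 0.5446 = 26.143 m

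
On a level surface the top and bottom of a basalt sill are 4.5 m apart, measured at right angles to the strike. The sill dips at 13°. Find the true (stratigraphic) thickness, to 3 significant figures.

True thickness t = w · sin(dip) = 4.5 × sin 13°
t = 4.5 × 0.2250 = 1.012 m

1.01 m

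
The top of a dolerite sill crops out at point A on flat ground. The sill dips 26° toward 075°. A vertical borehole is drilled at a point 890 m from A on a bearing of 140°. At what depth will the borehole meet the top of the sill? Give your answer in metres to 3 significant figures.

183 m

The hole lies 65° from the dip direction, so the down-dip offset is 890 × cos 65° = 376.13 m.
Depth = down-dip offset × tan(dip) = 376.13 × tan 26° = 376.13 × 0.4877
Depth = 183.45 m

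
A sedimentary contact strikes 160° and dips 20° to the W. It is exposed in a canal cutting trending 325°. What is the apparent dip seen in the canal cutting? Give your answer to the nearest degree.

Angle between strike (160°) and section (325°): β = 15°.
tan(apparent dip) = tan 20° · sin 15° = 0.0942
α = arctan(0.0942) = 5.38°

5°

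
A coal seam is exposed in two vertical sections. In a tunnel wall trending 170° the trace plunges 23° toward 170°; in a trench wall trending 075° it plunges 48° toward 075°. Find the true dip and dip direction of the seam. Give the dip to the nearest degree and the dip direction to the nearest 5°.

Each apparent-dip line lies in the plane. As unit vectors (x east, y north, z up), v₁ plunges 23°→170° and v₂ plunges 48°→075°.
Cross product v₁ × v₂ gives the pole to the plane: n ∝ (0.741, -0.134, 0.614).
Dip δ = arctan(|n_h|/n_z) = arctan(0.753/0.614) = 50.8°.
The horizontal component of n points toward azimuth atan2(n_x, n_y) = 100°, the dip direction.

true dip 51°, dip direction 100°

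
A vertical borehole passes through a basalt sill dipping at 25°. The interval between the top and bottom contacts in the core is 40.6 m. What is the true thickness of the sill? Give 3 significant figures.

36.8 m

True thickness t = h · cos(dip) = 40.6 × cos 25°
t = 40.6 × 0.9063 = 36.796 m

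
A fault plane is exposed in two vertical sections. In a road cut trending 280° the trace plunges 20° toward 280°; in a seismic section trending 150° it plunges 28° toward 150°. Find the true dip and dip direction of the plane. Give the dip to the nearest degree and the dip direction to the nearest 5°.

The two traces are lines in the plane: v₁ = (sin 280°·cos 20°, cos 280°·cos 20°, −sin 20°), v₂ = (sin 150°·cos 28°, cos 150°·cos 28°, −sin 28°).
The plane normal is n = v₁ × v₂ ∝ (-0.338, -0.585, 0.636).
Dip δ = arctan(|n_h|/n_z) = arctan(0.676/0.636) = 46.8°.
Dip direction = atan2(-0.338, -0.585) = 210° (azimuth of n's horizontal projection).

true dip 47°, dip direction 210°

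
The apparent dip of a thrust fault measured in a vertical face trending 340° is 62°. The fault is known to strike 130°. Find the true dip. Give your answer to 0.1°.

β = acute angle between strike 130° and section 340° = 30°.
tan δ = tan α / sin β = tan 62° / sin 30° = 1.8807 / 0.5000 = 3.7615
δ = arctan(3.7615) = 75.11°

75.1°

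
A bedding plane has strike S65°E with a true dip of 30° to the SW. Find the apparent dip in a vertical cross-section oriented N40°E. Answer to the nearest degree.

29°

Angle between strike (S65°E) and section (N40°E): β = 75°.
tan α = tan 30° × sin 75° = 0.5774 × 0.9659 = 0.5577
apparent dip = arctan 0.5577 = 29.15°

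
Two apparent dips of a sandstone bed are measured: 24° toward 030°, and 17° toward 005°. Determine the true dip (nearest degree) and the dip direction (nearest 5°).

Represent each trace as a vector plunging at its apparent dip toward its trend (east-north-up frame): v₁ = (0.457, 0.791, -0.407), v₂ = (0.083, 0.953, -0.292).
The plane normal is n = v₁ × v₂ ∝ (0.156, 0.100, 0.369).
True dip = arccos(n_z / |n|) = arccos(0.8938) = 26.6°.
The horizontal component of n points toward azimuth atan2(n_x, n_y) = 57°, the dip direction.

true dip 27°, dip direction 055°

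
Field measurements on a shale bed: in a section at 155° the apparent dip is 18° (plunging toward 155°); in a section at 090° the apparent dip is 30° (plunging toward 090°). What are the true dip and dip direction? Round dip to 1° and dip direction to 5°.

Each apparent-dip line lies in the plane. As unit vectors (x east, y north, z up), v₁ plunges 18°→155° and v₂ plunges 30°→090°.
Cross product v₁ × v₂ gives the pole to the plane: n ∝ (0.431, -0.067, 0.746).
tan δ = √(n_x²+n_y²)/n_z = 0.436/0.746, so δ = 30.3°.
The horizontal component of n points toward azimuth atan2(n_x, n_y) = 99°, the dip direction.

true dip 30°, dip direction 100°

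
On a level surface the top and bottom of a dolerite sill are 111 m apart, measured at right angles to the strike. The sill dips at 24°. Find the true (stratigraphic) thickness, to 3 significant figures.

45.1 m

True thickness t = w · sin(dip) = 111 × sin 24°
t = 111 × 0.4067 = 45.148 m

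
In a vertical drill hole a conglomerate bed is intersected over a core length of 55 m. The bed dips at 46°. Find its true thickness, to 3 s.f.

38.2 m

True thickness t = h · cos(dip) = 55 × cos 46°
t = 55 × 0.6947 = 38.206 m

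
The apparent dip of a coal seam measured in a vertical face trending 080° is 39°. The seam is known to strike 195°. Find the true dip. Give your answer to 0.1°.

41.8°

β = acute angle between strike 195° and section 080° = 65°.
tan(true dip) = tan 39° / sin 65° = 0.8935
true dip = arctan 0.8935 = 41.78°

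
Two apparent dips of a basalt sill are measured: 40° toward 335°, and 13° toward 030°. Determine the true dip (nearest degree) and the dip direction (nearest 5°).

true dip 42°, dip direction 315°

Represent each trace as a vector plunging at its apparent dip toward its trend (east-north-up frame): v₁ = (-0.324, 0.694, -0.643), v₂ = (0.487, 0.844, -0.225).
Cross product v₁ × v₂ gives the pole to the plane: n ∝ (-0.386, 0.386, 0.611).
Dip δ = arctan(|n_h|/n_z) = arctan(0.546/0.611) = 41.8°.
Dip direction = azimuth of (n_x, n_y) = atan2(-0.386, 0.386) = 315°.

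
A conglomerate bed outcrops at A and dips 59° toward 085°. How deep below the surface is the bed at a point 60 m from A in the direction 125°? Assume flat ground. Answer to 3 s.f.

76.5 m

The hole lies 40° from the dip direction, so the down-dip offset is 60 × cos 40° = 45.96 m.
Depth = down-dip offset × tan(dip) = 45.96 × tan 59° = 45.96 × 1.6643
Depth = 76.49 m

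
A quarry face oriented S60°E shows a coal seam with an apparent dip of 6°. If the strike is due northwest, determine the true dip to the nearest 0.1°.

The section is 15° from the strike.
tan δ = tan α / sin β = tan 6° / sin 15° = 0.1051 / 0.2588 = 0.4061
δ = arctan(0.4061) = 22.10°

22.1°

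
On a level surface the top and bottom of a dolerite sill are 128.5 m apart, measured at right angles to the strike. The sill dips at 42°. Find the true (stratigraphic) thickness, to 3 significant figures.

True thickness t = w · sin(dip) = 128.5 × sin 42°
t = 128.5 × 0.6691 = 85.983 m

86.0 m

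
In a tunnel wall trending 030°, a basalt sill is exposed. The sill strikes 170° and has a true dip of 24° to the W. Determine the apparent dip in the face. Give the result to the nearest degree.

Angle between strike (170°) and section (030°): β = 40°.
tan α = tan 24° × sin 40° = 0.4452 × 0.6428 = 0.2862
α = arctan(0.2862) = 15.97°

16°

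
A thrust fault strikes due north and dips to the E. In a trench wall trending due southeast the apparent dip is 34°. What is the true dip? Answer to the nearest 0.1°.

β = acute angle between strike due north and section due southeast = 45°.
tan δ = tan α / sin β = tan 34° / sin 45° = 0.6745 / 0.7071 = 0.9539
true dip = arctan 0.9539 = 43.65°

43.6°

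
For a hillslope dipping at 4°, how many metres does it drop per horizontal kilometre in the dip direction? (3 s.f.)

69.9 m

drop per km = 1000 × tan 4° = 1000 × 0.0699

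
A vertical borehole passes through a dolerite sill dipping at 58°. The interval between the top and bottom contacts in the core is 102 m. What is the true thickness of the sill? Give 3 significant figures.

True thickness t = h · cos(dip) = 102 × cos 58°
t = 102 × 0.5299 = 54.052 m

54.1 m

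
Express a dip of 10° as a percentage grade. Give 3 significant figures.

17.6%

grade % = 100 × tan 10° = 100 × 0.1763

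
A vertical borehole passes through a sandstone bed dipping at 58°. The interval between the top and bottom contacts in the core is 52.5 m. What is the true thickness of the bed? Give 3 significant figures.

27.8 m

True thickness t = h · cos(dip) = 52.5 × cos 58°
t = 52.5 × 0.5299 = 27.821 m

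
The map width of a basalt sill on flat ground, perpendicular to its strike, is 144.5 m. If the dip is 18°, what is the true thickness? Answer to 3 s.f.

True thickness t = w · sin(dip) = 144.5 × sin 18°
t = 144.5 × 0.3090 = 44.653 m

44.7 m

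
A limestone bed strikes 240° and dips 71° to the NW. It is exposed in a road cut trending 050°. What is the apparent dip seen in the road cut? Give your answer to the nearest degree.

Angle between strike (240°) and section (050°): β = 10°.
tan(apparent dip) = tan 71° · sin 10° = 0.5043
apparent dip = arctan 0.5043 = 26.76°

27°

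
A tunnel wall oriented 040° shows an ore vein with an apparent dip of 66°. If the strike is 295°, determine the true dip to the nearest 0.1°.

The section is 75° from the strike.
tan(true dip) = tan 66° / sin 75° = 2.3253
true dip = arctan 2.3253 = 66.73°

66.7°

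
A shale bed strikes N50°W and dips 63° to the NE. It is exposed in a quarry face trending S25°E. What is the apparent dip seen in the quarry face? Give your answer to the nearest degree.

40°

The section lies 25° from the strike.
tan(apparent dip) = tan 63° · sin 25° = 0.8294
α = arctan(0.8294) = 39.67°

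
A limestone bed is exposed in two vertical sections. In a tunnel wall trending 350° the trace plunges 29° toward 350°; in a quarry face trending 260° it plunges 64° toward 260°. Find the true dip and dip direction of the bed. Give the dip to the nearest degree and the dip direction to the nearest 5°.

true dip 65°, dip direction 275°

Each apparent-dip line lies in the plane. As unit vectors (x east, y north, z up), v₁ plunges 29°→350° and v₂ plunges 64°→260°.
Cross product v₁ × v₂ gives the pole to the plane: n ∝ (-0.811, 0.073, 0.383).
Dip δ = arctan(|n_h|/n_z) = arctan(0.814/0.383) = 64.8°.
The horizontal component of n points toward azimuth atan2(n_x, n_y) = 275°, the dip direction.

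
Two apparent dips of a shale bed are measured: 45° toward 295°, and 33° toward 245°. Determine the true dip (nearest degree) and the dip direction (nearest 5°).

Represent each trace as a vector plunging at its apparent dip toward its trend (east-north-up frame): v₁ = (-0.641, 0.299, -0.707), v₂ = (-0.760, -0.354, -0.545).
n = v₁ × v₂ = (-0.413, 0.188, 0.454) (taken with n_z > 0).
Dip δ = arctan(|n_h|/n_z) = arctan(0.454/0.454) = 45.0°.
The horizontal component of n points toward azimuth atan2(n_x, n_y) = 295°, the dip direction.

true dip 45°, dip direction 295°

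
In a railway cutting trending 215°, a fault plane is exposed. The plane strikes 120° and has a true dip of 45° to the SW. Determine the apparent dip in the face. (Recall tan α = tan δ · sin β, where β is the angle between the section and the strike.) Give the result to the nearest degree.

45°

The strike is 120° and the section trends 215°; the acute angle between them is β = 85°.
tan(apparent dip) = tan 45° · sin 85° = 0.9962
α = arctan(0.9962) = 44.89°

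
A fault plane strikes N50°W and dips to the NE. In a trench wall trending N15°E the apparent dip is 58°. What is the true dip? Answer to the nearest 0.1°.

The section is 65° from the strike.
tan(true dip) = tan 58° / sin 65° = 1.7658
true dip = arctan 1.7658 = 60.48°

60.5°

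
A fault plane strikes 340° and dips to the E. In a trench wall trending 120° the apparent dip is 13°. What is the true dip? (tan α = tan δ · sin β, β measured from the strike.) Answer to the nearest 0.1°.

19.8°

β = acute angle between strike 340° and section 120° = 40°.
tan δ = tan α / sin β = tan 13° / sin 40° = 0.2309 / 0.6428 = 0.3592
δ = arctan(0.3592) = 19.76°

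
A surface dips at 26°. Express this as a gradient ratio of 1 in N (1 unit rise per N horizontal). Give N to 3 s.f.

1 : N means tan θ = 1/N, so N = 1/tan 26° = 1/0.4877

1 in 2.05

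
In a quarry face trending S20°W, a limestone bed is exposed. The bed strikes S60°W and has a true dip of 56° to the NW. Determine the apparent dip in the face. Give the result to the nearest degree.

44°

The strike is S60°W and the section trends S20°W; the acute angle between them is β = 40°.
tan(apparent dip) = tan 56° · sin 40° = 0.9530
α = arctan(0.9530) = 43.62°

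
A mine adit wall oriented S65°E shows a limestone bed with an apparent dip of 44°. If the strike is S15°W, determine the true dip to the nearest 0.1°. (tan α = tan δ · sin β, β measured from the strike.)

44.4°

The section is 80° from the strike.
tan δ = tan α / sin β = tan 44° / sin 80° = 0.9657 / 0.9848 = 0.9806
true dip = arctan 0.9806 = 44.44°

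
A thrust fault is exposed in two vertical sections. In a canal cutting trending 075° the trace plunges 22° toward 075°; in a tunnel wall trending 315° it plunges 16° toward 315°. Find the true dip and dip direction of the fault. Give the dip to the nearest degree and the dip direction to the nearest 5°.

The two traces are lines in the plane: v₁ = (sin 75°·cos 22°, cos 75°·cos 22°, −sin 22°), v₂ = (sin 315°·cos 16°, cos 315°·cos 16°, −sin 16°).
Cross product v₁ × v₂ gives the pole to the plane: n ∝ (0.188, 0.501, 0.772).
Dip δ = arctan(|n_h|/n_z) = arctan(0.536/0.772) = 34.8°.
Dip direction = atan2(0.188, 0.501) = 21° (azimuth of n's horizontal projection).

true dip 35°, dip direction 020°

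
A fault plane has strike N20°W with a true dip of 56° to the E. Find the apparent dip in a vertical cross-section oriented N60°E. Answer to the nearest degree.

56°

The section lies 80° from the strike.
tan α = tan 56° × sin 80° = 1.4826 × 0.9848 = 1.4600
α = arctan(1.4600) = 55.59°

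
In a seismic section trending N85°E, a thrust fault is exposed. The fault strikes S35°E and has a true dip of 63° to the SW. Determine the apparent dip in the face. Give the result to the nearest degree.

The section lies 60° from the strike.
tan α = tan 63° × sin 60° = 1.9626 × 0.8660 = 1.6997
apparent dip = arctan 1.6997 = 59.53°

60°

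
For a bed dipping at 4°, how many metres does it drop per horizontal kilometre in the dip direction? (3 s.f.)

drop per km = 1000 × tan 4° = 1000 × 0.0699

69.9 m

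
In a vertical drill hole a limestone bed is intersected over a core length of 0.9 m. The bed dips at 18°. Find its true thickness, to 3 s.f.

True thickness t = h · cos(dip) = 0.9 × cos 18°
t = 0.9 × 0.9511 = 0.856 m

0.856 m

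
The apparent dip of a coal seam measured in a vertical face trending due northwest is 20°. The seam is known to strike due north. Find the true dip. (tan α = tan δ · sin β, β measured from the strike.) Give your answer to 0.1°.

β = acute angle between strike due north and section due northwest = 45°.
tan δ = tan α / sin β = tan 20° / sin 45° = 0.3640 / 0.7071 = 0.5147
δ = arctan(0.5147) = 27.24°

27.2°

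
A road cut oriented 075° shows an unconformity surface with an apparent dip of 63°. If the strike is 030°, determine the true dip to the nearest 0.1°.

70.2°

The section is 45° from the strike.
tan δ = tan α / sin β = tan 63° / sin 45° = 1.9626 / 0.7071 = 2.7756
true dip = arctan 2.7756 = 70.19°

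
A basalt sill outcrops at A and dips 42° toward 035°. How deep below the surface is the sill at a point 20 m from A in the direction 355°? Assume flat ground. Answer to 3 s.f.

The hole lies 40° from the dip direction, so the down-dip offset is 20 × cos 40° = 15.32 m.
Depth = down-dip offset × tan(dip) = 15.32 × tan 42° = 15.32 × 0.9004
Depth = 13.79 m

13.8 m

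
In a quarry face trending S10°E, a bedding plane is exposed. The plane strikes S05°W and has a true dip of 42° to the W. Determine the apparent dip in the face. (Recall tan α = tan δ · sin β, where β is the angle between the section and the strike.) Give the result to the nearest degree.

The section lies 15° from the strike.
tan(apparent dip) = tan 42° · sin 15° = 0.2330
α = arctan(0.2330) = 13.12°

13°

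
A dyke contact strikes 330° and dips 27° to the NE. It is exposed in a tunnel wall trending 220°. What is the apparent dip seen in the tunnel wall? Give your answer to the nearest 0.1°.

25.6°

Angle between strike (330°) and section (220°): β = 70°.
tan α = tan 27° × sin 70° = 0.5095 × 0.9397 = 0.4788
apparent dip = arctan 0.4788 = 25.58°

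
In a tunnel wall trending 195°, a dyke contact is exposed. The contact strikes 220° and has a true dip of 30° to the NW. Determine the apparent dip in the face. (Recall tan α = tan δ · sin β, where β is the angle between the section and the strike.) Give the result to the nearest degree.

The section lies 25° from the strike.
tan(apparent dip) = tan 30° · sin 25° = 0.2440
apparent dip = arctan 0.2440 = 13.71°

14°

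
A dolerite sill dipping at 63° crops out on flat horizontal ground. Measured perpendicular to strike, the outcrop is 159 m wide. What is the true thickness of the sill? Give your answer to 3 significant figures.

142 m

True thickness t = w · sin(dip) = 159 × sin 63°
t = 159 × 0.8910 = 141.670 m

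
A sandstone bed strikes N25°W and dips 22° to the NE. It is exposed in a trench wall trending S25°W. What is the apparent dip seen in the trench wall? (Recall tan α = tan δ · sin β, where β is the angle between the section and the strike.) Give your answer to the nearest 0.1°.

The section lies 50° from the strike.
tan(apparent dip) = tan 22° · sin 50° = 0.3095
apparent dip = arctan 0.3095 = 17.20°

17.2°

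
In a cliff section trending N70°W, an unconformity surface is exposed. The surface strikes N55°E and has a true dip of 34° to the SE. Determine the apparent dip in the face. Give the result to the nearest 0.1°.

The strike is N55°E and the section trends N70°W; the acute angle between them is β = 55°.
tan(apparent dip) = tan 34° · sin 55° = 0.5525
α = arctan(0.5525) = 28.92°

28.9°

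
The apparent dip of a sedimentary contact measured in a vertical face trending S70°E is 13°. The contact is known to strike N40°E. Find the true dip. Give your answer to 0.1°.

13.8°

The section is 70° from the strike.
tan δ = tan α / sin β = tan 13° / sin 70° = 0.2309 / 0.9397 = 0.2457
δ = arctan(0.2457) = 13.80°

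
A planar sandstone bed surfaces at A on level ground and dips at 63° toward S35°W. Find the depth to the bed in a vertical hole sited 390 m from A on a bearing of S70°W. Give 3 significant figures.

627 m

The hole lies 35° from the dip direction, so the down-dip offset is 390 × cos 35° = 319.47 m.
Depth = down-dip offset × tan(dip) = 319.47 × tan 63° = 319.47 × 1.9626
Depth = 626.99 m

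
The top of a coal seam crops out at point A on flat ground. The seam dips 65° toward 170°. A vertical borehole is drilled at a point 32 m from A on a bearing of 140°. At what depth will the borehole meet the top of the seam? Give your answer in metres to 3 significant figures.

The hole lies 30° from the dip direction, so the down-dip offset is 32 × cos 30° = 27.71 m.
Depth = down-dip offset × tan(dip) = 27.71 × tan 65° = 27.71 × 2.1445
Depth = 59.43 m

59.4 m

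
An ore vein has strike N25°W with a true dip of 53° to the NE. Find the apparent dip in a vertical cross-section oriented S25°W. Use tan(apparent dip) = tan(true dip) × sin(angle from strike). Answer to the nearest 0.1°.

45.5°

Angle between strike (N25°W) and section (S25°W): β = 50°.
tan α = tan 53° × sin 50° = 1.3270 × 0.7660 = 1.0166
apparent dip = arctan 1.0166 = 45.47°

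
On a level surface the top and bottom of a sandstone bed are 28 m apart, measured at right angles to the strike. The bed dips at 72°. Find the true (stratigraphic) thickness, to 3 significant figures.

26.6 m

True thickness t = w · sin(dip) = 28 × sin 72°
t = 28 × 0.9511 = 26.630 m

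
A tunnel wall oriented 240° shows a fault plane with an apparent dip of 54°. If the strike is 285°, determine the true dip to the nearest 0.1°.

62.8°

β = acute angle between strike 285° and section 240° = 45°.
tan(true dip) = tan 54° / sin 45° = 1.9465
true dip = arctan 1.9465 = 62.81°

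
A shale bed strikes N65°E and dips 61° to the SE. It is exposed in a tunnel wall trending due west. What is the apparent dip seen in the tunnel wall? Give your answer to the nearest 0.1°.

The section lies 25° from the strike.
tan(apparent dip) = tan 61° · sin 25° = 0.7624
apparent dip = arctan 0.7624 = 37.32°

37.3°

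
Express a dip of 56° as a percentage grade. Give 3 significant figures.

grade % = 100 × tan 56° = 100 × 1.4826

148%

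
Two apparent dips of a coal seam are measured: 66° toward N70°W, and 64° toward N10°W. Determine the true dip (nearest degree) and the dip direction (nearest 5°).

true dip 68°, dip direction 315°

Each apparent-dip line lies in the plane. As unit vectors (x east, y north, z up), v₁ plunges 66°→N70°W and v₂ plunges 64°→N10°W.
Cross product v₁ × v₂ gives the pole to the plane: n ∝ (-0.269, 0.274, 0.154).
tan δ = √(n_x²+n_y²)/n_z = 0.384/0.154, so δ = 68.1°.
Dip direction = azimuth of (n_x, n_y) = atan2(-0.269, 0.274) = 315°.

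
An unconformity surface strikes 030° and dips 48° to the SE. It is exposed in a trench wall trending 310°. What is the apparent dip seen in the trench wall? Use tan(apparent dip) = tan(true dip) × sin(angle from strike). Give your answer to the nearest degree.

48°

The strike is 030° and the section trends 310°; the acute angle between them is β = 80°.
tan α = tan 48° × sin 80° = 1.1106 × 0.9848 = 1.0937
α = arctan(1.0937) = 47.56°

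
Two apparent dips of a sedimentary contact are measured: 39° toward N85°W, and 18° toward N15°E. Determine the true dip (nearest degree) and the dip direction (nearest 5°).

The two traces are lines in the plane: v₁ = (sin 275°·cos 39°, cos 275°·cos 39°, −sin 39°), v₂ = (sin 15°·cos 18°, cos 15°·cos 18°, −sin 18°).
The plane normal is n = v₁ × v₂ ∝ (-0.557, 0.394, 0.728).
True dip = arccos(n_z / |n|) = arccos(0.7295) = 43.2°.
The horizontal component of n points toward azimuth atan2(n_x, n_y) = 305°, the dip direction.

true dip 43°, dip direction 305°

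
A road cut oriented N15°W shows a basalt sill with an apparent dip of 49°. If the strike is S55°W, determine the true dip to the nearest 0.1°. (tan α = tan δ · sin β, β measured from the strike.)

50.8°

The section is 70° from the strike.
tan δ = tan α / sin β = tan 49° / sin 70° = 1.1504 / 0.9397 = 1.2242
δ = arctan(1.2242) = 50.76°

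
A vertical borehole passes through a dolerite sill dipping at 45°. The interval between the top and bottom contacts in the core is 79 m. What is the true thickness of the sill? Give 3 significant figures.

True thickness t = h · cos(dip) = 79 × cos 45°
t = 79 × 0.7071 = 55.861 m

55.9 m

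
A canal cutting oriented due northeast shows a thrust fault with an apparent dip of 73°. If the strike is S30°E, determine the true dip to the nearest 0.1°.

The section is 75° from the strike.
tan(true dip) = tan 73° / sin 75° = 3.3862
δ = arctan(3.3862) = 73.55°

73.5°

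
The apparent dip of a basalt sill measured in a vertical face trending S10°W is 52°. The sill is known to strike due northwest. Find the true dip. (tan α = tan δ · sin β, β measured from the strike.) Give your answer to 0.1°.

57.4°

β = acute angle between strike due northwest and section S10°W = 55°.
tan(true dip) = tan 52° / sin 55° = 1.5625
δ = arctan(1.5625) = 57.38°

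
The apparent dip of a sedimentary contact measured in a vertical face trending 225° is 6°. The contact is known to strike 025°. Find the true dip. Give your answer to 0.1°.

17.1°

β = acute angle between strike 025° and section 225° = 20°.
tan δ = tan α / sin β = tan 6° / sin 20° = 0.1051 / 0.3420 = 0.3073
δ = arctan(0.3073) = 17.08°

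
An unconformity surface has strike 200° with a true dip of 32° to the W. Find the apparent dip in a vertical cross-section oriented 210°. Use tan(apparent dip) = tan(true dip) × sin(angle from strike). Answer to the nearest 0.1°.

Angle between strike (200°) and section (210°): β = 10°.
tan α = tan 32° × sin 10° = 0.6249 × 0.1736 = 0.1085
apparent dip = arctan 0.1085 = 6.19°

6.2°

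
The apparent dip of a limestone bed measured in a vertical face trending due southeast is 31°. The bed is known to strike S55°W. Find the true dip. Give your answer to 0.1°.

31.4°

The section is 80° from the strike.
tan δ = tan α / sin β = tan 31° / sin 80° = 0.6009 / 0.9848 = 0.6101
δ = arctan(0.6101) = 31.39°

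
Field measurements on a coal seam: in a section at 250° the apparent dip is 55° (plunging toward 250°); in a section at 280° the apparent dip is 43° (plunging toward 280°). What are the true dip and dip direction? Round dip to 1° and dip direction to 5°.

true dip 57°, dip direction 225°

Represent each trace as a vector plunging at its apparent dip toward its trend (east-north-up frame): v₁ = (-0.539, -0.196, -0.819), v₂ = (-0.720, 0.127, -0.682).
The plane normal is n = v₁ × v₂ ∝ (-0.238, -0.222, 0.210).
Dip δ = arctan(|n_h|/n_z) = arctan(0.326/0.210) = 57.2°.
Dip direction = azimuth of (n_x, n_y) = atan2(-0.238, -0.222) = 227°.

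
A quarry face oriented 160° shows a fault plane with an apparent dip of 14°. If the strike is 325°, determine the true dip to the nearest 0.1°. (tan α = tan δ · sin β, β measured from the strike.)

β = acute angle between strike 325° and section 160° = 15°.
tan δ = tan α / sin β = tan 14° / sin 15° = 0.2493 / 0.2588 = 0.9633
δ = arctan(0.9633) = 43.93°

43.9°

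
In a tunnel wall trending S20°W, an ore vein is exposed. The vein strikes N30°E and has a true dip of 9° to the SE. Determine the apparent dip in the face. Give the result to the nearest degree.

2°

The strike is N30°E and the section trends S20°W; the acute angle between them is β = 10°.
tan α = tan 9° × sin 10° = 0.1584 × 0.1736 = 0.0275
apparent dip = arctan 0.0275 = 1.58°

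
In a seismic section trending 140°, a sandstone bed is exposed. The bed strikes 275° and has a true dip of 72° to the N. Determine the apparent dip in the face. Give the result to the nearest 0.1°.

65.3°

The strike is 275° and the section trends 140°; the acute angle between them is β = 45°.
tan(apparent dip) = tan 72° · sin 45° = 2.1763
α = arctan(2.1763) = 65.32°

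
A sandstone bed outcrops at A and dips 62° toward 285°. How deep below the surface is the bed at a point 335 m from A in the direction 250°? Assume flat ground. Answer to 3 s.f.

516 m

The hole lies 35° from the dip direction, so the down-dip offset is 335 × cos 35° = 274.42 m.
Depth = down-dip offset × tan(dip) = 274.42 × tan 62° = 274.42 × 1.8807
Depth = 516.10 m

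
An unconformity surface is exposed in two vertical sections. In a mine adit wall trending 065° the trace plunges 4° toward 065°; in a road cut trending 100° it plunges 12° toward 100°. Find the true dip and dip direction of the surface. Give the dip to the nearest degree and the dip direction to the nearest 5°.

Represent each trace as a vector plunging at its apparent dip toward its trend (east-north-up frame): v₁ = (0.904, 0.422, -0.070), v₂ = (0.963, -0.170, -0.208).
The plane normal is n = v₁ × v₂ ∝ (0.100, -0.121, 0.560).
Dip δ = arctan(|n_h|/n_z) = arctan(0.156/0.560) = 15.6°.
Dip direction = azimuth of (n_x, n_y) = atan2(0.100, -0.121) = 141°.

true dip 16°, dip direction 140°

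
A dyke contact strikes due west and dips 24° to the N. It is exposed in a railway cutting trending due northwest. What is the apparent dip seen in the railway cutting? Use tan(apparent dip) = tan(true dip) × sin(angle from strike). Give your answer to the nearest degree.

The section lies 45° from the strike.
tan(apparent dip) = tan 24° · sin 45° = 0.3148
apparent dip = arctan 0.3148 = 17.48°

17°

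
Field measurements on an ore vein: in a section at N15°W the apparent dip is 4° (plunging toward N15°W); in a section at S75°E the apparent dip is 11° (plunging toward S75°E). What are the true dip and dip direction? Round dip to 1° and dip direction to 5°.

true dip 15°, dip direction 060°

Represent each trace as a vector plunging at its apparent dip toward its trend (east-north-up frame): v₁ = (-0.258, 0.964, -0.070), v₂ = (0.948, -0.254, -0.191).
Cross product v₁ × v₂ gives the pole to the plane: n ∝ (0.202, 0.115, 0.848).
Dip δ = arctan(|n_h|/n_z) = arctan(0.232/0.848) = 15.3°.
Dip direction = azimuth of (n_x, n_y) = atan2(0.202, 0.115) = 60°.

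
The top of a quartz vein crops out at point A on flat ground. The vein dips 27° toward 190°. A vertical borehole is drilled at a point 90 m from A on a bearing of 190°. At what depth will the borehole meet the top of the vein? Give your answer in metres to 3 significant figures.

45.9 m

The hole is directly down-dip from the outcrop, so the down-dip offset is 90 m.
Depth = down-dip offset × tan(dip) = 90.00 × tan 27° = 90.00 × 0.5095
Depth = 45.86 m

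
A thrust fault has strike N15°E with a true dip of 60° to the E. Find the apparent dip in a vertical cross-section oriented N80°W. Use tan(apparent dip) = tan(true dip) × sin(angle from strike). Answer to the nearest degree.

The strike is N15°E and the section trends N80°W; the acute angle between them is β = 85°.
tan(apparent dip) = tan 60° · sin 85° = 1.7255
apparent dip = arctan 1.7255 = 59.91°

60°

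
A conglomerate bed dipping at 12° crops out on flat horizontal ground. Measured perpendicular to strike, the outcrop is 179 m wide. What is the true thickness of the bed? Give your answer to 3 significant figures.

True thickness t = w · sin(dip) = 179 × sin 12°
t = 179 × 0.2079 = 37.216 m

37.2 m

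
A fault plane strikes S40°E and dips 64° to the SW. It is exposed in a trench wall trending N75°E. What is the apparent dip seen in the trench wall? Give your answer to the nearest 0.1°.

61.7°

The strike is S40°E and the section trends N75°E; the acute angle between them is β = 65°.
tan α = tan 64° × sin 65° = 2.0503 × 0.9063 = 1.8582
apparent dip = arctan 1.8582 = 61.71°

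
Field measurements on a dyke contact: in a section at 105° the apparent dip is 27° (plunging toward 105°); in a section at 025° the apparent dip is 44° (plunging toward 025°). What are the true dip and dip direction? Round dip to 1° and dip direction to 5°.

true dip 46°, dip direction 045°

The two traces are lines in the plane: v₁ = (sin 105°·cos 27°, cos 105°·cos 27°, −sin 27°), v₂ = (sin 25°·cos 44°, cos 25°·cos 44°, −sin 44°).
n = v₁ × v₂ = (0.456, 0.460, 0.631) (taken with n_z > 0).
True dip = arccos(n_z / |n|) = arccos(0.6979) = 45.7°.
Dip direction = atan2(0.456, 0.460) = 45° (azimuth of n's horizontal projection).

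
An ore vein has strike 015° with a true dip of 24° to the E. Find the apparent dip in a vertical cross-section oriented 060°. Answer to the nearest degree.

17°

The section lies 45° from the strike.
tan α = tan 24° × sin 45° = 0.4452 × 0.7071 = 0.3148
α = arctan(0.3148) = 17.48°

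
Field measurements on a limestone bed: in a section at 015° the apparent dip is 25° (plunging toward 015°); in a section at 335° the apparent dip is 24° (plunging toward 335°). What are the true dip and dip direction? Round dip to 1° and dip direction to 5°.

The two traces are lines in the plane: v₁ = (sin 15°·cos 25°, cos 15°·cos 25°, −sin 25°), v₂ = (sin 335°·cos 24°, cos 335°·cos 24°, −sin 24°).
n = v₁ × v₂ = (-0.006, 0.259, 0.532) (taken with n_z > 0).
tan δ = √(n_x²+n_y²)/n_z = 0.259/0.532, so δ = 25.9°.
The horizontal component of n points toward azimuth atan2(n_x, n_y) = 359°, the dip direction.

true dip 26°, dip direction 000°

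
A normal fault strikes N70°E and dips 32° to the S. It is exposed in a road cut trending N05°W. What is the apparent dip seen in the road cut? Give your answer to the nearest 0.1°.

The section lies 75° from the strike.
tan(apparent dip) = tan 32° · sin 75° = 0.6036
apparent dip = arctan 0.6036 = 31.11°

31.1°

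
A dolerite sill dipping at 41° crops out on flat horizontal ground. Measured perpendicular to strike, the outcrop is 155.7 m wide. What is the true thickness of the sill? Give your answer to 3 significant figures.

True thickness t = w · sin(dip) = 155.7 × sin 41°
t = 155.7 × 0.6561 = 102.148 m

102 m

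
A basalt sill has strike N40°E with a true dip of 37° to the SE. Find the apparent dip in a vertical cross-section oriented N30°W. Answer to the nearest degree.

Angle between strike (N40°E) and section (N30°W): β = 70°.
tan α = tan 37° × sin 70° = 0.7536 × 0.9397 = 0.7081
apparent dip = arctan 0.7081 = 35.30°

35°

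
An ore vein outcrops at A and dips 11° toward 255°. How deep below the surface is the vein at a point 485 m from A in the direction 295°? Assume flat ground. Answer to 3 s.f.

72.2 m

The hole lies 40° from the dip direction, so the down-dip offset is 485 × cos 40° = 371.53 m.
Depth = down-dip offset × tan(dip) = 371.53 × tan 11° = 371.53 × 0.1944
Depth = 72.22 m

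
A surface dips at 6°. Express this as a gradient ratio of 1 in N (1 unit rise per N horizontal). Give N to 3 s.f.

1 : N means tan θ = 1/N, so N = 1/tan 6° = 1/0.1051

1 in 9.51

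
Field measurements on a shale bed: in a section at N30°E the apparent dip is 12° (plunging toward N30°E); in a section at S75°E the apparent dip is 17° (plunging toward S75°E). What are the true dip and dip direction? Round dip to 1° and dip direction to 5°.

true dip 19°, dip direction 080°

Each apparent-dip line lies in the plane. As unit vectors (x east, y north, z up), v₁ plunges 12°→N30°E and v₂ plunges 17°→S75°E.
n = v₁ × v₂ = (0.299, 0.049, 0.904) (taken with n_z > 0).
True dip = arccos(n_z / |n|) = arccos(0.9481) = 18.5°.
The horizontal component of n points toward azimuth atan2(n_x, n_y) = 81°, the dip direction.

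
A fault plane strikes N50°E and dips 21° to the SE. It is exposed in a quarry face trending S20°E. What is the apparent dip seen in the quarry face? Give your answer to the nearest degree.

20°

The section lies 70° from the strike.
tan α = tan 21° × sin 70° = 0.3839 × 0.9397 = 0.3607
α = arctan(0.3607) = 19.84°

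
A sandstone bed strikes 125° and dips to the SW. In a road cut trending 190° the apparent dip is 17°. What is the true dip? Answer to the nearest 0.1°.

18.6°

The section is 65° from the strike.
tan δ = tan α / sin β = tan 17° / sin 65° = 0.3057 / 0.9063 = 0.3373
δ = arctan(0.3373) = 18.64°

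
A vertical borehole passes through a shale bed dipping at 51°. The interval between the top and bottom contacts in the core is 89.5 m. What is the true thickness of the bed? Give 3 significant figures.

56.3 m

True thickness t = h · cos(dip) = 89.5 × cos 51°
t = 89.5 × 0.6293 = 56.324 m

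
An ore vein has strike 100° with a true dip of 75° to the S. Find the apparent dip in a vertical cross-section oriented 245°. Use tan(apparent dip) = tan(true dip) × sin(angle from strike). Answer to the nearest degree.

The strike is 100° and the section trends 245°; the acute angle between them is β = 35°.
tan α = tan 75° × sin 35° = 3.7321 × 0.5736 = 2.1406
apparent dip = arctan 2.1406 = 64.96°

65°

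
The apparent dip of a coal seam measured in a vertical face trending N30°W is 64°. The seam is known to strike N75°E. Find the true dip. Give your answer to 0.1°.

The section is 75° from the strike.
tan δ = tan α / sin β = tan 64° / sin 75° = 2.0503 / 0.9659 = 2.1226
true dip = arctan 2.1226 = 64.77°

64.8°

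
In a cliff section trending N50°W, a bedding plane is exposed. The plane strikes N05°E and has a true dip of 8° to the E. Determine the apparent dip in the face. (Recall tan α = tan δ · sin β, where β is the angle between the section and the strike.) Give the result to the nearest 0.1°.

The section lies 55° from the strike.
tan(apparent dip) = tan 8° · sin 55° = 0.1151
apparent dip = arctan 0.1151 = 6.57°

6.6°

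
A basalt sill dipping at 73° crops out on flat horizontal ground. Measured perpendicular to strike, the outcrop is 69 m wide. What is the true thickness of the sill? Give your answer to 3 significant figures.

True thickness t = w · sin(dip) = 69 × sin 73°
t = 69 × 0.9563 = 65.985 m

66.0 m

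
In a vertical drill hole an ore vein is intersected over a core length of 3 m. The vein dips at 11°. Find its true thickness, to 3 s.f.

2.94 m

True thickness t = h · cos(dip) = 3 × cos 11°
t = 3 × 0.9816 = 2.945 m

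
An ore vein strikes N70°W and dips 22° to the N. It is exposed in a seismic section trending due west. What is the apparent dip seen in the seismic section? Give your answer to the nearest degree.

The strike is N70°W and the section trends due west; the acute angle between them is β = 20°.
tan(apparent dip) = tan 22° · sin 20° = 0.1382
apparent dip = arctan 0.1382 = 7.87°

8°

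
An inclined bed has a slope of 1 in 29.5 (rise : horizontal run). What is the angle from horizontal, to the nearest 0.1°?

tan θ = 1/29.5 = 0.0339
θ = arctan(0.0339) = 1.94°

1.9°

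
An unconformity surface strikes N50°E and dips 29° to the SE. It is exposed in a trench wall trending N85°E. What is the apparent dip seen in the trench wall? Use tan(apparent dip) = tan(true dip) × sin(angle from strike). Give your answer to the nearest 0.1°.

17.6°

Angle between strike (N50°E) and section (N85°E): β = 35°.
tan(apparent dip) = tan 29° · sin 35° = 0.3179
α = arctan(0.3179) = 17.64°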